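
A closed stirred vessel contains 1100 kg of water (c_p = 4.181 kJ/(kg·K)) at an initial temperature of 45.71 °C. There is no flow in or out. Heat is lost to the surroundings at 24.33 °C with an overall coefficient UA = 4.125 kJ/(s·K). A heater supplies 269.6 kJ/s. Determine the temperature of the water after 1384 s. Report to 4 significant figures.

76.98 °C

Lumped-capacitance energy balance: M c_p dT/dt = UA(T_amb − T) + Q̇.
dT/dt = (T_ss − T)/τ with T_ss = T_amb + Q̇/UA = 24.33 + 269.6/4.125 = 89.6876 °C, τ = M c_p/UA = 1100·4.181/4.125 = 1114.93 s.
This is linear first-order; T(t) = T_ss + (T₀ − T_ss) e^(−t/τ).
T(1384) = 89.6876 + (-43.9776)·0.289000 = 76.9781 °C.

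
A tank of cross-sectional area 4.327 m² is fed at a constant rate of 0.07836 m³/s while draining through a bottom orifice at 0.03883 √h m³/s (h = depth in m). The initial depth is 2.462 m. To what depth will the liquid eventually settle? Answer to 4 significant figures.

A dh/dt = Q_in − 0.03883 √h. Steady state requires inflow = outflow:
Q_in = 0.03883 √h_ss ⇒ √h_ss = 0.07836/0.03883 = 2.01803.
h_ss = 2.01803² = 4.07243 m. (Since h₀ = 2.462 m < h_ss, the level will rise toward this value.)

4.072 m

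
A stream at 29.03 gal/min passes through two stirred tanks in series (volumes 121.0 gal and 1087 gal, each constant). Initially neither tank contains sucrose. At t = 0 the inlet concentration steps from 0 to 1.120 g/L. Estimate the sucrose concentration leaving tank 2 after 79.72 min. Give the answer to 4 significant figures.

0.9701 g/L

Species balance on tank i: dCᵢ/dt = (Cᵢ₋₁ − Cᵢ)/τᵢ with τᵢ = Vᵢ/Q.
τ₁ = 121.0/29.03 = 4.16810 min; τ₂ = 1087/29.03 = 37.4440 min.
Tank 1: C₁ = C_in(1 − e^(−t/τ₁)). Tank 2 (τ₁ ≠ τ₂): C₂ = C_in[1 − (τ₁ e^(−t/τ₁) − τ₂ e^(−t/τ₂))/(τ₁ − τ₂)].
At t = 79.72: e^(−t/τ₁) = 4.93846e-09, e^(−t/τ₂) = 0.118951.
C₂ = 1.120·[1 − (4.16810·4.93846e-09 − 37.4440·0.118951)/(-33.2759)] = 1.120·0.866149 = 0.970087 g/L.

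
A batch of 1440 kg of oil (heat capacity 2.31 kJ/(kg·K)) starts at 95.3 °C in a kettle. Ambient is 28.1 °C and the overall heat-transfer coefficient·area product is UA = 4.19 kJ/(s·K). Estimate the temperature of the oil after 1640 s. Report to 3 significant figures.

36.6 °C

Lumped-capacitance energy balance: M c_p dT/dt = UA(T_amb − T).
dT/dt = (T_ss − T)/τ with T_ss = T_amb = 28.100 °C, τ = M c_p/UA = 1440·2.31/4.19 = 793.89 s.
This is linear first-order; T(t) = T_ss + (T₀ − T_ss) e^(−t/τ).
T(1640) = 28.100 + (67.200)·0.12672 = 36.616 °C.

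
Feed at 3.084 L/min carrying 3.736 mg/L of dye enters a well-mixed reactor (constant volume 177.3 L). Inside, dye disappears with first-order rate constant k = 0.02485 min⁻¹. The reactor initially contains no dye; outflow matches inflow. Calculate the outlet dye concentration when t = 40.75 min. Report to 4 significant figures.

Species balance: V dC/dt = Q C_in − Q C − k V C.
dC/dt = (Q/V) C_in − (Q/V + k) C; effective rate a = Q/V + k = 0.0173942 + 0.02485 = 0.0422442 min⁻¹.
C_ss = Q C_in/(Q + kV) = 1.53831 mg/L; C(t) = C_ss + (C₀ − C_ss) e^(−a t).
C(40.75) = 1.53831 + (-1.53831)·e^(−0.0422442·40.75) = 1.53831 + (-1.53831)·0.178806 = 1.26325 mg/L.

1.263 mg/L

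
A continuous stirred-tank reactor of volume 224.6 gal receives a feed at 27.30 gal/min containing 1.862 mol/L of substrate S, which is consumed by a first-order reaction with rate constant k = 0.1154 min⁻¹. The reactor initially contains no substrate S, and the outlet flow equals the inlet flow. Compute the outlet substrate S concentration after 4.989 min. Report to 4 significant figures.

0.6623 mol/L

Accumulation = in − out − consumed: V dC/dt = Q C_in − Q C − k V C.
dC/dt = (Q/V) C_in − (Q/V + k) C; effective rate a = Q/V + k = 0.121549 + 0.1154 = 0.236949 min⁻¹.
C_ss = Q C_in/(Q + kV) = 0.955162 mol/L; C(t) = C_ss + (C₀ − C_ss) e^(−a t).
C(4.989) = 0.955162 + (-0.955162)·e^(−0.236949·4.989) = 0.955162 + (-0.955162)·0.306622 = 0.662288 mol/L.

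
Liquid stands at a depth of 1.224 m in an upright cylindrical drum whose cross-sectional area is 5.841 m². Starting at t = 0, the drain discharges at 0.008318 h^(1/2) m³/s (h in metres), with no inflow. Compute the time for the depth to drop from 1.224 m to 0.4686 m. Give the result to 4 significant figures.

A dh/dt = −Q_out = −0.008318 √h.
∫ h^(−1/2) dh = −(0.008318/A) ∫ dt, giving 2√h = 2√h₀ − (0.008318/A) t.
t = 2A(√h₀ − √h)/0.008318 = 2·5.841·(√1.224 − √0.4686)/0.008318
  = 11.6820 × (1.10635 − 0.684544) / 0.008318 = 592.388 s.

592.4 s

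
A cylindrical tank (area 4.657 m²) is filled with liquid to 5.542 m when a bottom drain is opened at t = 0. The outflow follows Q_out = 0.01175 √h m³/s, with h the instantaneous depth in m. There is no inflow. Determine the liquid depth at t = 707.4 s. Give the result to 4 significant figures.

2.137 m

With no inflow, A dh/dt = −0.01175 √h.
Separate and integrate: 2(√h − √h₀) = −(0.01175/A) t.
√h = √5.542 − 0.01175·707.4/(2·4.657) = 2.35415 − 0.892415 = 1.46173.
h = 1.46173² = 2.13666 m.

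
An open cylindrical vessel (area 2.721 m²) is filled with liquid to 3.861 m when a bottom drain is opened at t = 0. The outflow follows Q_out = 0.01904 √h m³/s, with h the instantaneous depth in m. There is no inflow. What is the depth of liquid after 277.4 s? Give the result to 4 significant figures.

0.9888 m

Volume balance on the tank: A dh/dt = −0.01904 √h.
This is separable: 2 d(√h)/dt = −0.01904/A, so √h = √h₀ − (0.01904/(2A)) t.
√h = √3.861 − 0.01904·277.4/(2·2.721) = 1.96494 − 0.970543 = 0.994400.
h = 0.994400² = 0.988830 m.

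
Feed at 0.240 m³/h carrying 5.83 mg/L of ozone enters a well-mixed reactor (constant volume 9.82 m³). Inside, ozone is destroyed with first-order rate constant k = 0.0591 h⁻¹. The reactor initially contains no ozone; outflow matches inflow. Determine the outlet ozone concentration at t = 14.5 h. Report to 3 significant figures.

Accumulation = in − out − consumed: V dC/dt = Q C_in − Q C − k V C.
This is linear with rate a = Q/V + k = 0.083540 h⁻¹.
C_ss = Q C_in/(Q + kV) = 1.7056 mg/L; C(t) = C_ss + (C₀ − C_ss) e^(−a t).
C(14.5) = 1.7056 + (-1.7056)·e^(−0.083540·14.5) = 1.7056 + (-1.7056)·0.29780 = 1.1977 mg/L.

1.20 mg/L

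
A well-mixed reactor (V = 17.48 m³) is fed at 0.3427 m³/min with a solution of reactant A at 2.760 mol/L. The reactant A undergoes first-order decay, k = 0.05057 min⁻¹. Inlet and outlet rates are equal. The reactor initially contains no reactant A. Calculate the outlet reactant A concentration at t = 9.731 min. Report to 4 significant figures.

0.3816 mol/L

V dC/dt = Q(C_in − C) − k V C.
This is linear with rate a = Q/V + k = 0.0701753 min⁻¹.
C_ss = Q C_in/(Q + kV) = 0.771077 mol/L; C(t) = C_ss + (C₀ − C_ss) e^(−a t).
C(9.731) = 0.771077 + (-0.771077)·e^(−0.0701753·9.731) = 0.771077 + (-0.771077)·0.505162 = 0.381558 mol/L.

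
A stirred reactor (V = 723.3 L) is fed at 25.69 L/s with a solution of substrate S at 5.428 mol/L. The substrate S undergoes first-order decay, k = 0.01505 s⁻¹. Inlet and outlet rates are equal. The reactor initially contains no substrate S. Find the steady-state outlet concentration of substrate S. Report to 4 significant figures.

3.813 mol/L

Accumulation = in − out − consumed: V dC/dt = Q C_in − Q C − k V C.
At steady state: 0 = Q C_in − (Q + kV) C_ss, so C_ss = Q C_in/(Q + kV).
C_ss = 25.69·5.428/(25.69 + 0.01505·723.3) = 139.445/36.5757 = 3.81252 mol/L.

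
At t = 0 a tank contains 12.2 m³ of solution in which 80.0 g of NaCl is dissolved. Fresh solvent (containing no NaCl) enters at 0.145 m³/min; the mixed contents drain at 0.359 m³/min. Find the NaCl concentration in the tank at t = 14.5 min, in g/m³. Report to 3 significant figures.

Total volume: dV/dt = Q_in − Q_out = -0.21400 m³/min, so V(t) = 12.2 − 0.21400 t and V(14.5) = 9.0970 m³.
Species balance (pure solvent in): dm/dt = −Q_out · m/V(t).
dm/m = −Q_out dt/(V₀ − 0.21400 t); integrating gives ln(m/m₀) = −(Q_out/(Q_in−Q_out)) ln(V/V₀).
m = m₀ (V₀/V)^(Q_out/(Q_in−Q_out)) = 80.0 × (12.2/9.0970)^(-1.6776) = 48.895 g.
C = m/V = 48.895/9.0970 = 5.3748 g/m³.

5.37 g/m³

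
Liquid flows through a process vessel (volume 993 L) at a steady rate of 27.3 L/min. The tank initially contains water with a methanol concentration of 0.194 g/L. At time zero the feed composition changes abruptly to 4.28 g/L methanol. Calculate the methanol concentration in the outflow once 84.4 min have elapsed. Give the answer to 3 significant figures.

Accumulation = in − out for the solute gives V dC/dt = Q(C_in − C).
So dC/dt = (C_in − C)/τ with τ = V/Q = 993/27.3 = 36.374 min.
This is linear first-order; C(t) = C_in + (C₀ − C_in) e^(−t/τ).
C(84.4) = 4.28 + (0.194 − 4.28)·e^(−84.4/36.374) = 4.28 + (-4.0860)·0.098238 = 3.8786 g/L.

3.88 g/L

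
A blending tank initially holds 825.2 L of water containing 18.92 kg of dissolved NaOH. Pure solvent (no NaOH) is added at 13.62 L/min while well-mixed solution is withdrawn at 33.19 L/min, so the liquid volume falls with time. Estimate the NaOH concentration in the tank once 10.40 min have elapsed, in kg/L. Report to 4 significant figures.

0.01883 kg/L

Total volume: dV/dt = Q_in − Q_out = -19.5700 L/min, so V(t) = 825.2 − 19.5700 t and V(10.40) = 621.672 L.
Species balance (pure solvent in): dm/dt = −Q_out · m/V(t).
dm/m = −Q_out dt/(V₀ − 19.5700 t); integrating gives ln(m/m₀) = −(Q_out/(Q_in−Q_out)) ln(V/V₀).
m = m₀ (V₀/V)^(Q_out/(Q_in−Q_out)) = 18.92 × (825.2/621.672)^(-1.69596) = 11.7036 kg.
C = m/V = 11.7036/621.672 = 0.0188261 kg/L.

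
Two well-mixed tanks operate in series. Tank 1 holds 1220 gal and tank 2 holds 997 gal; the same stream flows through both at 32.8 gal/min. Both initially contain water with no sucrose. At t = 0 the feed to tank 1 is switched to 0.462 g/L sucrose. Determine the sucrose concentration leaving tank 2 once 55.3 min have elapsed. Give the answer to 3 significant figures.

0.225 g/L

Time constants: τᵢ = Vᵢ/Q for each well-mixed tank.
τ₁ = 1220/32.8 = 37.195 min; τ₂ = 997/32.8 = 30.396 min.
Tank 1: C₁ = C_in(1 − e^(−t/τ₁)). Tank 2 (τ₁ ≠ τ₂): C₂ = C_in[1 − (τ₁ e^(−t/τ₁) − τ₂ e^(−t/τ₂))/(τ₁ − τ₂)].
At t = 55.3: e^(−t/τ₁) = 0.22611, e^(−t/τ₂) = 0.16214.
C₂ = 0.462·[1 − (37.195·0.22611 − 30.396·0.16214)/(6.7988)] = 0.462·0.48791 = 0.22542 g/L.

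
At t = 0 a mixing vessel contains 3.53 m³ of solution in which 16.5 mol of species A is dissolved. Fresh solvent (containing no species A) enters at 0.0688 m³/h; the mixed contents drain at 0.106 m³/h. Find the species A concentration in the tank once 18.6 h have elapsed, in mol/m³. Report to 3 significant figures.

Total volume: dV/dt = Q_in − Q_out = -0.037200 m³/h, so V(t) = 3.53 − 0.037200 t and V(18.6) = 2.8381 m³.
Solute balance: dm/dt = 0 − Q_out C = −Q_out m/V(t).
Separate: dm/m = −Q_out dt/V(t) ⇒ ln(m/m₀) = −(Q_out/(Q_in−Q_out)) ln(V/V₀).
m = m₀ (V₀/V)^(Q_out/(Q_in−Q_out)) = 16.5 × (3.53/2.8381)^(-2.8495) = 8.8613 mol.
C = m/V = 8.8613/2.8381 = 3.1223 mol/m³.

3.12 mol/m³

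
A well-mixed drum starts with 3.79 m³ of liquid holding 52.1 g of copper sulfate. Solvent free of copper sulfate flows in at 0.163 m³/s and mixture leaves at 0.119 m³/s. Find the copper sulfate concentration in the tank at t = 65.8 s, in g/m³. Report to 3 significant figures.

Let m(t) be the amount of copper sulfate. Volume: V(t) = V₀ + (Q_in − Q_out) t = 3.79 + 0.044000 t; V(65.8) = 6.6852 m³.
Species balance (pure solvent in): dm/dt = −Q_out · m/V(t).
dm/m = −Q_out dt/(V₀ + 0.044000 t); integrating gives ln(m/m₀) = −(Q_out/(Q_in−Q_out)) ln(V/V₀).
m = m₀ (V₀/V)^(Q_out/(Q_in−Q_out)) = 52.1 × (3.79/6.6852)^(2.7045) = 11.226 g.
C = m/V = 11.226/6.6852 = 1.6793 g/m³.

1.68 g/m³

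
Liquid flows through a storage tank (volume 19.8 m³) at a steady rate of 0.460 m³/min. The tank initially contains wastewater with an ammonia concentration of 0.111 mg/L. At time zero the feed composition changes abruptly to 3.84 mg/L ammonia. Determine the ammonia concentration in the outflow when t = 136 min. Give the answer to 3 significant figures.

3.68 mg/L

Species balance on the tank: V dC/dt = Q(C_in − C).
Rewrite as dC/dt + C/τ = C_in/τ, τ = V/Q = 43.043 min.
C approaches C_in exponentially: C(t) = C_in + (C₀ − C_in) e^(−t/τ).
C(136) = 3.84 + (0.111 − 3.84)·e^(−136/43.043) = 3.84 + (-3.7290)·0.042443 = 3.6817 mg/L.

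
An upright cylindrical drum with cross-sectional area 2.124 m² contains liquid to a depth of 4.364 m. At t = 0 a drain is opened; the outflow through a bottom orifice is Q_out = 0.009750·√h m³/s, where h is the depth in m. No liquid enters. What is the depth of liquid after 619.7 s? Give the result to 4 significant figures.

0.4445 m

A dh/dt = −Q_out = −0.009750 √h.
This is separable: 2 d(√h)/dt = −0.009750/A, so √h = √h₀ − (0.009750/(2A)) t.
√h = √4.364 − 0.009750·619.7/(2·2.124) = 2.08902 − 1.42233 = 0.666685.
h = 0.666685² = 0.444469 m.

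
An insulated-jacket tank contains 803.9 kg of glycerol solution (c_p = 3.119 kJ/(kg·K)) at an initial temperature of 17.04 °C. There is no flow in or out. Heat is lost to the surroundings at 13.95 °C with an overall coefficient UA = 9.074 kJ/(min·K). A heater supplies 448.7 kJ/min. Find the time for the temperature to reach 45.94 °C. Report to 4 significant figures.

Energy balance: M c_p dT/dt = −UA(T − T_amb) + Q̇.
τ = M c_p/UA = 276.324 min; T_ss = T_amb + Q̇/UA = 13.95 + 448.7/9.074 = 63.3990 °C.
T(t) = T_ss + (T₀ − T_ss)e^(−t/τ); set T = 45.94:
t = −τ ln[(T − T_ss)/(T₀ − T_ss)] = −276.324 · ln(0.376604) = 269.847 min.

269.8 min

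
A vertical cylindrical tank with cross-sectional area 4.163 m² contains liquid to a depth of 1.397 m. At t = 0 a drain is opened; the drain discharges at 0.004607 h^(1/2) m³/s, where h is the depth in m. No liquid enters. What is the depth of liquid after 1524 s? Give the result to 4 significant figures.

Volume balance on the tank: A dh/dt = −0.004607 √h.
Separate and integrate: 2(√h − √h₀) = −(0.004607/A) t.
√h = √1.397 − 0.004607·1524/(2·4.163) = 1.18195 − 0.843270 = 0.338677.
h = 0.338677² = 0.114702 m.

0.1147 m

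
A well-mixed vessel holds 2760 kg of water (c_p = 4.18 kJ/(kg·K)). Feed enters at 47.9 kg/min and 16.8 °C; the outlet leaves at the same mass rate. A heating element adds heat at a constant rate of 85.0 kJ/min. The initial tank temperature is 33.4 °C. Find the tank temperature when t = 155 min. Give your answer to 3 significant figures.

Energy balance: M c_p dT/dt = ṁ c_p (T_in − T) + 85.0.
Rearrange: dT/dt = (T_ss − T)/τ with τ = M/ṁ = 57.620 min and T_ss = T_in + Q̇/(ṁ c_p) = 17.225 °C.
T approaches T_ss exponentially: T(t) = T_ss + (T₀ − T_ss) e^(−t/τ).
T(155) = 17.225 + (16.175)·e^(−155/57.620) = 17.225 + (16.175)·0.067878 = 18.322 °C.

18.3 °C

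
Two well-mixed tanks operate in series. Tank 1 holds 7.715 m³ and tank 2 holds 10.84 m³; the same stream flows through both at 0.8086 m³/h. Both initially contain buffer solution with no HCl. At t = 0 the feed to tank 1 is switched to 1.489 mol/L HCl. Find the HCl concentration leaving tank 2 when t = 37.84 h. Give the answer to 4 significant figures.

1.252 mol/L

Each tank obeys Vᵢ dCᵢ/dt = Q(Cᵢ₋₁ − Cᵢ), so τᵢ = Vᵢ/Q.
τ₁ = 7.715/0.8086 = 9.54118 h; τ₂ = 10.84/0.8086 = 13.4059 h.
Tank 1: C₁ = C_in(1 − e^(−t/τ₁)). Tank 2 (τ₁ ≠ τ₂): C₂ = C_in[1 − (τ₁ e^(−t/τ₁) − τ₂ e^(−t/τ₂))/(τ₁ − τ₂)].
At t = 37.84: e^(−t/τ₁) = 0.0189497, e^(−t/τ₂) = 0.0594488.
C₂ = 1.489·[1 − (9.54118·0.0189497 − 13.4059·0.0594488)/(-3.86470)] = 1.489·0.840567 = 1.25160 mol/L.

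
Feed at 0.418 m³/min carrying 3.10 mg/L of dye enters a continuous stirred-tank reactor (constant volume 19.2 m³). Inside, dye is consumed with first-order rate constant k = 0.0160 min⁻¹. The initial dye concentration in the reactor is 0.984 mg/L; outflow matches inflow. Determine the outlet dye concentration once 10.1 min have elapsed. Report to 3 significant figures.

V dC/dt = Q(C_in − C) − k V C.
This is linear with rate a = Q/V + k = 0.037771 min⁻¹.
C_ss = Q C_in/(Q + kV) = 1.7868 mg/L; C(t) = C_ss + (C₀ − C_ss) e^(−a t).
C(10.1) = 1.7868 + (-0.80282)·e^(−0.037771·10.1) = 1.7868 + (-0.80282)·0.68285 = 1.2386 mg/L.

1.24 mg/L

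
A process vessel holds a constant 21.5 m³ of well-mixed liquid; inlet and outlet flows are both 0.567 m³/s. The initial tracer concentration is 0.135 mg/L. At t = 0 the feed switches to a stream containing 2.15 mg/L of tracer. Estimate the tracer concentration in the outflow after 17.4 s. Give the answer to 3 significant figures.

0.877 mg/L

Transient balance on the dissolved component: V dC/dt = Q(C_in − C).
So dC/dt = (C_in − C)/τ with τ = V/Q = 21.5/0.567 = 37.919 s.
Integrating: C(t) = C_in + (C₀ − C_in) e^(−t/τ).
C(17.4) = 2.15 + (0.135 − 2.15)·e^(−17.4/37.919) = 2.15 + (-2.0150)·0.63199 = 0.87653 mg/L.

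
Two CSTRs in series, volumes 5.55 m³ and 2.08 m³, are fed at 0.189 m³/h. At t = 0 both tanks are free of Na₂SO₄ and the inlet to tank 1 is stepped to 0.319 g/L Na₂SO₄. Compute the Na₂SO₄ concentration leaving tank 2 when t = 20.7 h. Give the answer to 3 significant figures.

0.0960 g/L

Time constants: τᵢ = Vᵢ/Q for each well-mixed tank.
τ₁ = 5.55/0.189 = 29.365 h; τ₂ = 2.08/0.189 = 11.005 h.
Solving the cascade with C₁(0)=C₂(0)=0 gives C₂(t) = C_in[1 − (τ₁ e^(−t/τ₁) − τ₂ e^(−t/τ₂))/(τ₁ − τ₂)].
At t = 20.7: e^(−t/τ₁) = 0.49415, e^(−t/τ₂) = 0.15245.
C₂ = 0.319·[1 − (29.365·0.49415 − 11.005·0.15245)/(18.360)] = 0.319·0.30103 = 0.096028 g/L.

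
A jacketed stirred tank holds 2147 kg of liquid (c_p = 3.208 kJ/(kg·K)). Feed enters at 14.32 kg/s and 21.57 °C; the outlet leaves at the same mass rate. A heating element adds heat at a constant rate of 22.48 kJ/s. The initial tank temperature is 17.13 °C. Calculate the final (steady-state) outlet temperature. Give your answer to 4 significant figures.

Heat balance on the well-mixed liquid: M c_p dT/dt = ṁ c_p (T_in − T) + 22.48.
At steady state dT/dt = 0 ⇒ T_ss = T_in + Q̇/(ṁ c_p) = 21.57 + 22.48/(14.32·3.208) = 22.0593 °C.

22.06 °C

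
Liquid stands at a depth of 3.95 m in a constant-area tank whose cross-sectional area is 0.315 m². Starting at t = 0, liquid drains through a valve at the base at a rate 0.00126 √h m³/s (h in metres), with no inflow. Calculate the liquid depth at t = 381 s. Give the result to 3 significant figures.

1.50 m

With no inflow, A dh/dt = −0.00126 √h.
This is separable: 2 d(√h)/dt = −0.00126/A, so √h = √h₀ − (0.00126/(2A)) t.
√h = √3.95 − 0.00126·381/(2·0.315) = 1.9875 − 0.76200 = 1.2255.
h = 1.2255² = 1.5018 m.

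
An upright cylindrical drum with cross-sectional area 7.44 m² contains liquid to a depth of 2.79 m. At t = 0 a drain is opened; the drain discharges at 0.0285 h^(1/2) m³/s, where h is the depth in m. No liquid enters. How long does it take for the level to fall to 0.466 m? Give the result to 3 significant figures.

516 s

A dh/dt = −Q_out = −0.0285 √h.
Separate and integrate: 2(√h − √h₀) = −(0.0285/A) t.
t = 2A(√h₀ − √h)/0.0285 = 2·7.44·(√2.79 − √0.466)/0.0285
  = 14.880 × (1.6703 − 0.68264) / 0.0285 = 515.68 s.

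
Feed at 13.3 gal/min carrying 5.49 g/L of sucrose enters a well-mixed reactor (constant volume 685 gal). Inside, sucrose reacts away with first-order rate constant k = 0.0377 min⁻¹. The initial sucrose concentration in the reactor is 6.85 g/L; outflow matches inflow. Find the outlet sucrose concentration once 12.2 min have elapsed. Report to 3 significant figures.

4.35 g/L

V dC/dt = Q(C_in − C) − k V C.
dC/dt = (Q/V) C_in − (Q/V + k) C; effective rate a = Q/V + k = 0.019416 + 0.0377 = 0.057116 min⁻¹.
C_ss = Q C_in/(Q + kV) = 1.8663 g/L; C(t) = C_ss + (C₀ − C_ss) e^(−a t).
C(12.2) = 1.8663 + (4.9837)·e^(−0.057116·12.2) = 1.8663 + (4.9837)·0.49817 = 4.3490 g/L.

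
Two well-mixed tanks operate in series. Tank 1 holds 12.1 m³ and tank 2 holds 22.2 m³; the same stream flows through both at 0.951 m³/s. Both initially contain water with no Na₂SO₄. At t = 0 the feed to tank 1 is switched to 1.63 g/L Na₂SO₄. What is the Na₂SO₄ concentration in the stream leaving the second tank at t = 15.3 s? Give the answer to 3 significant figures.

Each tank obeys Vᵢ dCᵢ/dt = Q(Cᵢ₋₁ − Cᵢ), so τᵢ = Vᵢ/Q.
τ₁ = 12.1/0.951 = 12.723 s; τ₂ = 22.2/0.951 = 23.344 s.
Solving the cascade with C₁(0)=C₂(0)=0 gives C₂(t) = C_in[1 − (τ₁ e^(−t/τ₁) − τ₂ e^(−t/τ₂))/(τ₁ − τ₂)].
At t = 15.3: e^(−t/τ₁) = 0.30044, e^(−t/τ₂) = 0.51922.
C₂ = 1.63·[1 − (12.723·0.30044 − 23.344·0.51922)/(-10.620)] = 1.63·0.21867 = 0.35643 g/L.

0.356 g/L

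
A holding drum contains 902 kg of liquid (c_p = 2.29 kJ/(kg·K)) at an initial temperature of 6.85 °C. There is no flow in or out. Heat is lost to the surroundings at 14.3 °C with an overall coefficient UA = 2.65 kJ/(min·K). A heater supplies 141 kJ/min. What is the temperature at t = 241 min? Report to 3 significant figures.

23.0 °C

Lumped-capacitance energy balance: M c_p dT/dt = UA(T_amb − T) + Q̇.
dT/dt = (T_ss − T)/τ with T_ss = T_amb + Q̇/UA = 14.3 + 141/2.65 = 67.508 °C, τ = M c_p/UA = 902·2.29/2.65 = 779.46 min.
This is linear first-order; T(t) = T_ss + (T₀ − T_ss) e^(−t/τ).
T(241) = 67.508 + (-60.658)·0.73404 = 22.982 °C.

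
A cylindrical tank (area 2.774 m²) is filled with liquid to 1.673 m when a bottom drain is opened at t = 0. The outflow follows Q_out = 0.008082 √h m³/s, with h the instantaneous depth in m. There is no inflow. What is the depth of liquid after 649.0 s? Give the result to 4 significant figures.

With no inflow, A dh/dt = −0.008082 √h.
∫ h^(−1/2) dh = −(0.008082/A) ∫ dt, giving 2√h = 2√h₀ − (0.008082/A) t.
√h = √1.673 − 0.008082·649.0/(2·2.774) = 1.29345 − 0.945425 = 0.348020.
h = 0.348020² = 0.121118 m.

0.1211 m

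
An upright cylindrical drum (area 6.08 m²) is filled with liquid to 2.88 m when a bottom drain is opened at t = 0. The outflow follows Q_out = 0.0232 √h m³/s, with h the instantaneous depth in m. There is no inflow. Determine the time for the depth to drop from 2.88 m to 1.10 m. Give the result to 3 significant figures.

340 s

A dh/dt = −Q_out = −0.0232 √h.
∫ h^(−1/2) dh = −(0.0232/A) ∫ dt, giving 2√h = 2√h₀ − (0.0232/A) t.
t = 2A(√h₀ − √h)/0.0232 = 2·6.08·(√2.88 − √1.10)/0.0232
  = 12.160 × (1.6971 − 1.0488) / 0.0232 = 339.77 s.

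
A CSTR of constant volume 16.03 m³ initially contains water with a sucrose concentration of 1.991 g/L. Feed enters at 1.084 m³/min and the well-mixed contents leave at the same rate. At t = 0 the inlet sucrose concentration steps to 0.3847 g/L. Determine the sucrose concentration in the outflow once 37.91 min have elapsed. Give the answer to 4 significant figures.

0.5084 g/L

Mass balance on the solute (V constant): V dC/dt = Q(C_in − C).
Rewrite as dC/dt + C/τ = C_in/τ, τ = V/Q = 14.7878 min.
C approaches C_in exponentially: C(t) = C_in + (C₀ − C_in) e^(−t/τ).
C(37.91) = 0.3847 + (1.991 − 0.3847)·e^(−37.91/14.7878) = 0.3847 + (1.60630)·0.0770273 = 0.508429 g/L.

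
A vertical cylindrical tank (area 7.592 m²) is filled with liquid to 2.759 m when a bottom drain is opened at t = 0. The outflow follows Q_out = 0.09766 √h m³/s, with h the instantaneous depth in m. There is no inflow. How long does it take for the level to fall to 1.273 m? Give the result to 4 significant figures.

A dh/dt = −Q_out = −0.09766 √h.
∫ h^(−1/2) dh = −(0.09766/A) ∫ dt, giving 2√h = 2√h₀ − (0.09766/A) t.
t = 2A(√h₀ − √h)/0.09766 = 2·7.592·(√2.759 − √1.273)/0.09766
  = 15.1840 × (1.66102 − 1.12827) / 0.09766 = 82.8311 s.

82.83 s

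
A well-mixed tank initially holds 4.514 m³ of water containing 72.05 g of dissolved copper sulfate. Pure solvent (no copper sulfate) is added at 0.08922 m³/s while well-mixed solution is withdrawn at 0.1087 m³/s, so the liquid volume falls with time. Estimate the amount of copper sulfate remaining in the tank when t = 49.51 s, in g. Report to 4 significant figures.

Total volume: dV/dt = Q_in − Q_out = -0.0194800 m³/s, so V(t) = 4.514 − 0.0194800 t and V(49.51) = 3.54955 m³.
Species balance (pure solvent in): dm/dt = −Q_out · m/V(t).
Separate: dm/m = −Q_out dt/V(t) ⇒ ln(m/m₀) = −(Q_out/(Q_in−Q_out)) ln(V/V₀).
m = m₀ (V₀/V)^(Q_out/(Q_in−Q_out)) = 72.05 × (4.514/3.54955)^(-5.58008) = 18.8424 g.

18.84 g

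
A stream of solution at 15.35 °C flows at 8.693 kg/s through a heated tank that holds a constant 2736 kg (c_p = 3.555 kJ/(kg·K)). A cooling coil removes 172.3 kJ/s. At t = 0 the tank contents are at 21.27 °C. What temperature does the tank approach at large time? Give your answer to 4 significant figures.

M c_p dT/dt = ṁ c_p (T_in − T) − Q̇.
At steady state dT/dt = 0 ⇒ T_ss = T_in − Q̇/(ṁ c_p) = 15.35 − 172.3/(8.693·3.555) = 9.77460 °C.

9.775 °C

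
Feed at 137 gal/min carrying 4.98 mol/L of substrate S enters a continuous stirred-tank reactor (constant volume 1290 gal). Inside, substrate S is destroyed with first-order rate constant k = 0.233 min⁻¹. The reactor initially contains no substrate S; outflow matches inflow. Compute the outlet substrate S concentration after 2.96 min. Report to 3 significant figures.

Accumulation = in − out − consumed: V dC/dt = Q C_in − Q C − k V C.
dC/dt = (Q/V) C_in − (Q/V + k) C; effective rate a = Q/V + k = 0.10620 + 0.233 = 0.33920 min⁻¹.
C_ss = Q C_in/(Q + kV) = 1.5592 mol/L; C(t) = C_ss + (C₀ − C_ss) e^(−a t).
C(2.96) = 1.5592 + (-1.5592)·e^(−0.33920·2.96) = 1.5592 + (-1.5592)·0.36640 = 0.98791 mol/L.

0.988 mol/L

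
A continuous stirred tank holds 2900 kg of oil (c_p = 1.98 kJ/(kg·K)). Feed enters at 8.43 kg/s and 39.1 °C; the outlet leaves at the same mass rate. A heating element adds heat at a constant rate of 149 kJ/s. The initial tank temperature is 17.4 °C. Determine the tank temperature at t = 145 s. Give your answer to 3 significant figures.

27.9 °C

M c_p dT/dt = ṁ c_p (T_in − T) + Q̇.
Rearrange: dT/dt = (T_ss − T)/τ with τ = M/ṁ = 344.01 s and T_ss = T_in + Q̇/(ṁ c_p) = 48.027 °C.
Solution: T(t) = T_ss + (T₀ − T_ss) e^(−t/τ).
T(145) = 48.027 + (-30.627)·e^(−145/344.01) = 48.027 + (-30.627)·0.65606 = 27.934 °C.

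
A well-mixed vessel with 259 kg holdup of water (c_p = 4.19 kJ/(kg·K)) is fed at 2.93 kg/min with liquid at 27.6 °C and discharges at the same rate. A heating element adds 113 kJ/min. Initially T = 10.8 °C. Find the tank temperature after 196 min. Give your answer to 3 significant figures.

Unsteady energy balance on the tank contents: M c_p dT/dt = ṁ c_p (T_in − T) + 113.
τ = M/ṁ = 88.396 min; T_ss = T_in + Q̇/(ṁ c_p) = 27.6 + 113/(2.93·4.19) = 36.804 °C.
Solution: T(t) = T_ss + (T₀ − T_ss) e^(−t/τ).
T(196) = 36.804 + (-26.004)·e^(−196/88.396) = 36.804 + (-26.004)·0.10890 = 33.972 °C.

34.0 °C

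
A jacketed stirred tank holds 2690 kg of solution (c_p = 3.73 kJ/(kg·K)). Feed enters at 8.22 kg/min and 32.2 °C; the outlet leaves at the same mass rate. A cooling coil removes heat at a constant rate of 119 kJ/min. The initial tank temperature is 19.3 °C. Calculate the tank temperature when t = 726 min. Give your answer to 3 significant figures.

27.3 °C

Heat balance on the well-mixed liquid: M c_p dT/dt = ṁ c_p (T_in − T) − 119.
Rearrange: dT/dt = (T_ss − T)/τ with τ = M/ṁ = 327.25 min and T_ss = T_in − Q̇/(ṁ c_p) = 28.319 °C.
This is linear first-order; T(t) = T_ss + (T₀ − T_ss) e^(−t/τ).
T(726) = 28.319 + (-9.0188)·e^(−726/327.25) = 28.319 + (-9.0188)·0.10877 = 27.338 °C.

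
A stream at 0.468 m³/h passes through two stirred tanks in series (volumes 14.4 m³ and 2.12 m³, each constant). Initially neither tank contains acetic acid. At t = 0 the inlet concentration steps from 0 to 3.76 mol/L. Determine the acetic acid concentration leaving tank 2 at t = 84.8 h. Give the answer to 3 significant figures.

3.48 mol/L

Each tank obeys Vᵢ dCᵢ/dt = Q(Cᵢ₋₁ − Cᵢ), so τᵢ = Vᵢ/Q.
τ₁ = 14.4/0.468 = 30.769 h; τ₂ = 2.12/0.468 = 4.5299 h.
Solving the cascade with C₁(0)=C₂(0)=0 gives C₂(t) = C_in[1 − (τ₁ e^(−t/τ₁) − τ₂ e^(−t/τ₂))/(τ₁ − τ₂)].
At t = 84.8: e^(−t/τ₁) = 0.063545, e^(−t/τ₂) = 7.4132e-09.
C₂ = 3.76·[1 − (30.769·0.063545 − 4.5299·7.4132e-09)/(26.239)] = 3.76·0.92548 = 3.4798 mol/L.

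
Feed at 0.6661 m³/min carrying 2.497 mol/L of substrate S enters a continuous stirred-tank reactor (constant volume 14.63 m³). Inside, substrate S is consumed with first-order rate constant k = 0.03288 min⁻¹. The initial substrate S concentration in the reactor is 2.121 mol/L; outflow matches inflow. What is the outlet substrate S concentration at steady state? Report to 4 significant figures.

1.450 mol/L

V dC/dt = Q(C_in − C) − k V C.
At steady state: 0 = Q C_in − (Q + kV) C_ss, so C_ss = Q C_in/(Q + kV).
C_ss = 0.6661·2.497/(0.6661 + 0.03288·14.63) = 1.66325/1.14713 = 1.44992 mol/L.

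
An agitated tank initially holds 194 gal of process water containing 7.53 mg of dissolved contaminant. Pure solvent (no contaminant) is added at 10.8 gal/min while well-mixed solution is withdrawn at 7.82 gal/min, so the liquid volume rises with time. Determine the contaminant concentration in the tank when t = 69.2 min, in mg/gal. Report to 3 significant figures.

0.00281 mg/gal

Total volume: dV/dt = Q_in − Q_out = 2.9800 gal/min, so V(t) = 194 + 2.9800 t and V(69.2) = 400.22 gal.
Species balance (pure solvent in): dm/dt = −Q_out · m/V(t).
dm/m = −Q_out dt/(V₀ + 2.9800 t); integrating gives ln(m/m₀) = −(Q_out/(Q_in−Q_out)) ln(V/V₀).
m = m₀ (V₀/V)^(Q_out/(Q_in−Q_out)) = 7.53 × (194/400.22)^(2.6242) = 1.1259 mg.
C = m/V = 1.1259/400.22 = 0.0028133 mg/gal.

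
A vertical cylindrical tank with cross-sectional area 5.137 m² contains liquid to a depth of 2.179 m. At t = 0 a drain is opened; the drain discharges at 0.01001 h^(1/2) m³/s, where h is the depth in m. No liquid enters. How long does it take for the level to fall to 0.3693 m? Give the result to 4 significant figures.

Mass balance (ρ constant): A dh/dt = −0.01001 √h.
∫ h^(−1/2) dh = −(0.01001/A) ∫ dt, giving 2√h = 2√h₀ − (0.01001/A) t.
t = 2A(√h₀ − √h)/0.01001 = 2·5.137·(√2.179 − √0.3693)/0.01001
  = 10.2740 × (1.47614 − 0.607701) / 0.01001 = 891.347 s.

891.3 s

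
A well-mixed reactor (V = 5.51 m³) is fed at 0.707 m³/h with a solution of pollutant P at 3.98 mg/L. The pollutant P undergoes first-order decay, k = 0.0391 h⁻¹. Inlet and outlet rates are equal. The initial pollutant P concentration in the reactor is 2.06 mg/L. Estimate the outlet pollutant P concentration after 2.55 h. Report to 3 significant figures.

2.40 mg/L

Accumulation = in − out − consumed: V dC/dt = Q C_in − Q C − k V C.
This is linear with rate a = Q/V + k = 0.16741 h⁻¹.
C_ss = Q C_in/(Q + kV) = 3.0504 mg/L; C(t) = C_ss + (C₀ − C_ss) e^(−a t).
C(2.55) = 3.0504 + (-0.99045)·e^(−0.16741·2.55) = 3.0504 + (-0.99045)·0.65253 = 2.4042 mg/L.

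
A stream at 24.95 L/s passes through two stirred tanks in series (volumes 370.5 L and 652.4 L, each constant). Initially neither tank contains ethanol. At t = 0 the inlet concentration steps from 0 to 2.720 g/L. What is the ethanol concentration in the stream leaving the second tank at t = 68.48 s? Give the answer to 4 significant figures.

Species balance on tank i: dCᵢ/dt = (Cᵢ₋₁ − Cᵢ)/τᵢ with τᵢ = Vᵢ/Q.
τ₁ = 370.5/24.95 = 14.8497 s; τ₂ = 652.4/24.95 = 26.1483 s.
Solving the cascade with C₁(0)=C₂(0)=0 gives C₂(t) = C_in[1 − (τ₁ e^(−t/τ₁) − τ₂ e^(−t/τ₂))/(τ₁ − τ₂)].
At t = 68.48: e^(−t/τ₁) = 0.00993649, e^(−t/τ₂) = 0.0728824.
C₂ = 2.720·[1 − (14.8497·0.00993649 − 26.1483·0.0728824)/(-11.2986)] = 2.720·0.844388 = 2.29674 g/L.

2.297 g/L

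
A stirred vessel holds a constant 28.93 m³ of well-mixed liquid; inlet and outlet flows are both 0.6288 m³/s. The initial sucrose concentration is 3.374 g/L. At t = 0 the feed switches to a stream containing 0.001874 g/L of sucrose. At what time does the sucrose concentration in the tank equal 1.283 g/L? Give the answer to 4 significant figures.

44.53 s

Mass balance on the solute (V constant): V dC/dt = Q(C_in − C), so τ = V/Q = 46.0083 s.
C(t) = C_in + (C₀ − C_in) e^(−t/τ). Set C = 1.283 and solve for t:
e^(−t/τ) = (C − C_in)/(C₀ − C_in) = (1.283 − 0.001874)/(3.374 − 0.001874) = 0.379916
t = −τ ln(…) = 46.0083 × 0.967804 = 44.5270 s.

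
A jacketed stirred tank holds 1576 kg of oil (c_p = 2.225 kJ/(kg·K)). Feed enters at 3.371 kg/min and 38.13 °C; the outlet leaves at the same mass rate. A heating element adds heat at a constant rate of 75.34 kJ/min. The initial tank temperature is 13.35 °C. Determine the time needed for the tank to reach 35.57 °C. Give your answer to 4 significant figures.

475.1 min

First-law balance (no shaft work): M c_p dT/dt = ṁ c_p (T_in − T) + 75.34.
τ = M/ṁ = 467.517 min; T_ss = T_in + Q̇/(ṁ c_p) = 48.1747 °C.
T(t) = T_ss + (T₀ − T_ss) e^(−t/τ). Set T = 35.57:
e^(−t/τ) = (35.57 − 48.1747)/(13.35 − 48.1747) = 0.361947
t = −467.517 · ln(0.361947) = 475.118 min.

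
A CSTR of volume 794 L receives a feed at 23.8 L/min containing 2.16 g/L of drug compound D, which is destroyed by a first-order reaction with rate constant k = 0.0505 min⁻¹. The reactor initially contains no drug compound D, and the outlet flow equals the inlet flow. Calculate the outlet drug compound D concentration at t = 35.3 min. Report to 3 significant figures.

0.758 g/L

Accumulation = in − out − consumed: V dC/dt = Q C_in − Q C − k V C.
dC/dt = (Q/V) C_in − (Q/V + k) C; effective rate a = Q/V + k = 0.029975 + 0.0505 = 0.080475 min⁻¹.
C_ss = Q C_in/(Q + kV) = 0.80454 g/L; C(t) = C_ss + (C₀ − C_ss) e^(−a t).
C(35.3) = 0.80454 + (-0.80454)·e^(−0.080475·35.3) = 0.80454 + (-0.80454)·0.058381 = 0.75757 g/L.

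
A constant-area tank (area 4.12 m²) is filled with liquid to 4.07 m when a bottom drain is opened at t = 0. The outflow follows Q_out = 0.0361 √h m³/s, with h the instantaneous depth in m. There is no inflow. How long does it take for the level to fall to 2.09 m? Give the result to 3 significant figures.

Mass balance (ρ constant): A dh/dt = −0.0361 √h.
∫ h^(−1/2) dh = −(0.0361/A) ∫ dt, giving 2√h = 2√h₀ − (0.0361/A) t.
t = 2A(√h₀ − √h)/0.0361 = 2·4.12·(√4.07 − √2.09)/0.0361
  = 8.2400 × (2.0174 − 1.4457) / 0.0361 = 130.50 s.

131 s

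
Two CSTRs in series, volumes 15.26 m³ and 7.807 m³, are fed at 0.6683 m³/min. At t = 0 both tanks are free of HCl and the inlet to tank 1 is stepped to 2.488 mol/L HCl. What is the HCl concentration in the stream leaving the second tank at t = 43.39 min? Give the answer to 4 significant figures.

Time constants: τᵢ = Vᵢ/Q for each well-mixed tank.
τ₁ = 15.26/0.6683 = 22.8341 min; τ₂ = 7.807/0.6683 = 11.6819 min.
Solving the cascade with C₁(0)=C₂(0)=0 gives C₂(t) = C_in[1 − (τ₁ e^(−t/τ₁) − τ₂ e^(−t/τ₂))/(τ₁ − τ₂)].
At t = 43.39: e^(−t/τ₁) = 0.149534, e^(−t/τ₂) = 0.0243725.
C₂ = 2.488·[1 − (22.8341·0.149534 − 11.6819·0.0243725)/(11.1522)] = 2.488·0.719360 = 1.78977 mol/L.

1.790 mol/L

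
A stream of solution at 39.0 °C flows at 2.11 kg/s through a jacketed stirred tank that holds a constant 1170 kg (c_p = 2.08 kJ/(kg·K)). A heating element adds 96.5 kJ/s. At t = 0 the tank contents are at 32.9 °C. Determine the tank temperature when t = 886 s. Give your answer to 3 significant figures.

Energy balance: M c_p dT/dt = ṁ c_p (T_in − T) + 96.5.
Rearrange: dT/dt = (T_ss − T)/τ with τ = M/ṁ = 554.50 s and T_ss = T_in + Q̇/(ṁ c_p) = 60.988 °C.
T approaches T_ss exponentially: T(t) = T_ss + (T₀ − T_ss) e^(−t/τ).
T(886) = 60.988 + (-28.088)·e^(−886/554.50) = 60.988 + (-28.088)·0.20234 = 55.305 °C.

55.3 °C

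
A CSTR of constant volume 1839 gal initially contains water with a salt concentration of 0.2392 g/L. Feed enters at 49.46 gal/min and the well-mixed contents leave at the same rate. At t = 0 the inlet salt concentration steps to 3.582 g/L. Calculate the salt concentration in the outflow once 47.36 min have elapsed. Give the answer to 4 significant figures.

Species balance on the tank: V dC/dt = Q(C_in − C).
Time constant τ = V/Q = 1839/49.46 = 37.1816 min.
Integrating: C(t) = C_in + (C₀ − C_in) e^(−t/τ).
C(47.36) = 3.582 + (0.2392 − 3.582)·e^(−47.36/37.1816) = 3.582 + (-3.34280)·0.279781 = 2.64675 g/L.

2.647 g/L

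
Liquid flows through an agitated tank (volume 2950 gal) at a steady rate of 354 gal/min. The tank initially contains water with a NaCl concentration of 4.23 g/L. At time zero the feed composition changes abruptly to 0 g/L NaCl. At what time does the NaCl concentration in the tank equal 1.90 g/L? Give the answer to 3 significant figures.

Transient balance on the dissolved component: V dC/dt = Q(C_in − C), so τ = V/Q = 8.3333 min.
C(t) = C_in + (C₀ − C_in) e^(−t/τ). Set C = 1.90 and solve for t:
e^(−t/τ) = (C − C_in)/(C₀ − C_in) = (1.90 − 0)/(4.23 − 0) = 0.44917
t = −τ ln(…) = 8.3333 × 0.80035 = 6.6696 min.

6.67 min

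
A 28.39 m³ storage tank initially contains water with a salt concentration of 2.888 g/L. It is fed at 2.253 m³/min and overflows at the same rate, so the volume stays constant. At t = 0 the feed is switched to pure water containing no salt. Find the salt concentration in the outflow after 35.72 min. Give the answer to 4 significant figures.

Transient balance on the dissolved component: V dC/dt = Q(C_in − C).
So dC/dt = (C_in − C)/τ with τ = V/Q = 28.39/2.253 = 12.6010 min.
This is linear first-order; C(t) = C_in + (C₀ − C_in) e^(−t/τ).
C(35.72) = 0 + (2.888 − 0)·e^(−35.72/12.6010) = 0 + (2.88800)·0.0587361 = 0.169630 g/L.

0.1696 g/L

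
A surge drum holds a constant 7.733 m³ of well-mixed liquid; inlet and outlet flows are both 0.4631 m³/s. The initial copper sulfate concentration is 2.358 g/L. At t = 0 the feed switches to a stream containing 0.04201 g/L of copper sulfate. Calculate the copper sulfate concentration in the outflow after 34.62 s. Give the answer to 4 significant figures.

0.3333 g/L

Mass balance on the solute (V constant): V dC/dt = Q(C_in − C).
So dC/dt = (C_in − C)/τ with τ = V/Q = 7.733/0.4631 = 16.6983 s.
Integrating: C(t) = C_in + (C₀ − C_in) e^(−t/τ).
C(34.62) = 0.04201 + (2.358 − 0.04201)·e^(−34.62/16.6983) = 0.04201 + (2.31599)·0.125775 = 0.333304 g/L.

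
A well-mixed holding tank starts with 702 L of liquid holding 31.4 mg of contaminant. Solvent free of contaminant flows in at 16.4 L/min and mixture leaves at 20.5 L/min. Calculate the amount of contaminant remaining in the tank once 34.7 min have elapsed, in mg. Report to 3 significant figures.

10.1 mg

Total volume: dV/dt = Q_in − Q_out = -4.1000 L/min, so V(t) = 702 − 4.1000 t and V(34.7) = 559.73 L.
No contaminant enters, so dm/dt = −Q_out · (m/V).
dm/m = −Q_out dt/(V₀ − 4.1000 t); integrating gives ln(m/m₀) = −(Q_out/(Q_in−Q_out)) ln(V/V₀).
m = m₀ (V₀/V)^(Q_out/(Q_in−Q_out)) = 31.4 × (702/559.73)^(-5.0000) = 10.119 mg.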